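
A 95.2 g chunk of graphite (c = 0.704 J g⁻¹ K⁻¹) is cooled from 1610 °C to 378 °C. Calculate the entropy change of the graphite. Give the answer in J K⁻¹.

ΔS = -71.2 J/K

In kelvin: T₁ = 1883.15 K, T₂ = 651.15 K. ΔS = ∫dQ_rev/T = m c ln(T₂/T₁) = 95.2 × 0.704 × ln(651.15/1883.15) = -71.2 J/K.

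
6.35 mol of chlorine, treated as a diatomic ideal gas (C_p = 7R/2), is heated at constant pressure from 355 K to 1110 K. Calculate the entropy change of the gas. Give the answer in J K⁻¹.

ΔS = 211 J/K

At constant pressure, ΔS = nC_p ln(T₂/T₁) with C_p = 7R/2 = 29.1 J mol⁻¹ K⁻¹.
ΔS = 6.35 × 29.1 × ln(1110/355) = 211 J/K.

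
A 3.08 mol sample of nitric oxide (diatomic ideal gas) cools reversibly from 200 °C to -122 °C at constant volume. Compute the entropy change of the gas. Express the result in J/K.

In kelvin: T₁ = 473.15 K, T₂ = 151.15 K. At constant volume, ΔS = nC_V ln(T₂/T₁) with C_V = 5R/2 = 20.79 J mol⁻¹ K⁻¹.
ΔS = 3.08 × 20.79 × ln(151.15/473.15) = -73.1 J/K.

ΔS = -73.1 J/K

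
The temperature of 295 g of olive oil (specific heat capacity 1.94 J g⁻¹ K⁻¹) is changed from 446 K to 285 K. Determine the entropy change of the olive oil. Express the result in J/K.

ΔS = -256 J/K

ΔS = ∫dQ_rev/T = m c ln(T₂/T₁) = 295 × 1.94 × ln(285/446) = -256 J/K.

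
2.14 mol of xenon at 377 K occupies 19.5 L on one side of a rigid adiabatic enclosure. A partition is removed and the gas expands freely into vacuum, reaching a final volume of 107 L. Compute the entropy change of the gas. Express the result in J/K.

For an ideal gas in free expansion Q = 0 and W = 0, so T is unchanged.
Entropy is a state function; using a reversible isothermal path, ΔS_gas = nR ln(V₂/V₁) = 2.14 × 8.314 × ln(107/19.5) = 30.3 J/K.

ΔS_gas = 30.3 J/K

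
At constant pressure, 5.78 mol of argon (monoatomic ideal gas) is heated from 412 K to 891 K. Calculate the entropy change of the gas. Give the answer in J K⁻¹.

ΔS = 92.7 J/K

At constant pressure, ΔS = nC_p ln(T₂/T₁) with C_p = 5R/2 = 20.79 J mol⁻¹ K⁻¹.
ΔS = 5.78 × 20.79 × ln(891/412) = 92.7 J/K.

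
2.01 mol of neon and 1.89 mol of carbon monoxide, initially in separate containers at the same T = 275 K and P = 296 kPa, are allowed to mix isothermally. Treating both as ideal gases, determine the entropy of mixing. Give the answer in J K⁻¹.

Mole fractions: x_A = 2.01/3.9 = 0.515, x_B = 0.485.
ΔS_mix = −R(n_A ln x_A + n_B ln x_B) = −8.314 × (2.01 ln 0.515 + 1.89 ln 0.485) = 22.5 J/K.

ΔS_mix = 22.5 J/K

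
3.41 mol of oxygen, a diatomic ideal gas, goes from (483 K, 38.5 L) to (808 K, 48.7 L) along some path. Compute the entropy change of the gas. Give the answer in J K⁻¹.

ΔS = 43.1 J/K

Entropy is a state function: ΔS = nC_V ln(T₂/T₁) + nR ln(V₂/V₁), with C_V = 5R/2 = 20.79 J mol⁻¹ K⁻¹ for a diatomic ideal gas.
ΔS = 3.41 × [20.79 × ln(808/483) + 8.314 × ln(48.7/38.5)] = 43.1 J/K.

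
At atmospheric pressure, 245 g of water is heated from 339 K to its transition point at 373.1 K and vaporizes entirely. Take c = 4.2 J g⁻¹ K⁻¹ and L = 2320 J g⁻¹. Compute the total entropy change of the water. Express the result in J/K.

ΔS = 1620 J/K

Warming step: ΔS₁ = m c ln(T_tr/T_i) = 245 × 4.2 × ln(373.1/339) = 98.63 J/K.
Phase change: ΔS₂ = +mL/T_tr = 245 × 2320 / 373.1 = 1523 J/K.
ΔS_total = (98.63) + (1523) = 1620 J/K.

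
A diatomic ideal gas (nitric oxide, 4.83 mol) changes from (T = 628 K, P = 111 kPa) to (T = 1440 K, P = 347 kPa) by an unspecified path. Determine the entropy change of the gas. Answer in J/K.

ΔS = nC_p ln(T₂/T₁) − nR ln(P₂/P₁), with C_p = 7R/2 = 29.1 J mol⁻¹ K⁻¹ for a diatomic ideal gas.
ΔS = 4.83 × [29.1 × ln(1440/628) − 8.314 × ln(347/111)] = 70.9 J/K.

ΔS = 70.9 J/K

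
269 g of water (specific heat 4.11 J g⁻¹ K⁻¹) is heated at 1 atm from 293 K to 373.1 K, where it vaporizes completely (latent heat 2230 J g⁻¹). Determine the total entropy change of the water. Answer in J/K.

ΔS = 1870 J/K

Warming step: ΔS₁ = m c ln(T_tr/T_i) = 269 × 4.11 × ln(373.1/293) = 267.19 J/K.
Phase change: ΔS₂ = +mL/T_tr = 269 × 2230 / 373.1 = 1607.8 J/K.
ΔS_total = (267.19) + (1607.8) = 1870 J/K.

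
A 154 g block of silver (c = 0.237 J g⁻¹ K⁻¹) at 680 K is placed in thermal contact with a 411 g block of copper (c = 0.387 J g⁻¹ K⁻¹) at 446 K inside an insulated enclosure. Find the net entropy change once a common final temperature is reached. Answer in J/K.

Energy balance: T_f = (m₁c₁T₁ + m₂c₂T₂)/(m₁c₁ + m₂c₂) = 489.67 K.
ΔS₁ = m₁c₁ ln(T_f/T₁) = 36.498 × ln(489.67/680) = -11.9843 J/K.
ΔS₂ = m₂c₂ ln(T_f/T₂) = 159.057 × ln(489.67/446) = 14.859 J/K.
ΔS_total = -11.9843 + 14.859 = 2.87 J/K.

ΔS_total = 2.87 J/K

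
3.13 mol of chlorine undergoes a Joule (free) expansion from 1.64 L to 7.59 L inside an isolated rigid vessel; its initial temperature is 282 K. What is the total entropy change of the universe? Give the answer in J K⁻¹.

For an ideal gas in free expansion Q = 0 and W = 0, so T is unchanged.
Entropy is a state function; using a reversible isothermal path, ΔS_gas = nR ln(V₂/V₁) = 3.13 × 8.314 × ln(7.59/1.64) = 39.9 J/K.
The insulated surroundings exchange no heat, so ΔS_surr = 0 and ΔS_universe = ΔS_gas.

ΔS_universe = 39.9 J/K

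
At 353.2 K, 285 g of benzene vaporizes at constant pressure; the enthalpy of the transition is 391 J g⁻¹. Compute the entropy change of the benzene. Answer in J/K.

ΔS = 316 J/K

Heat absorbed by the substance: Q = mL = 285 × 391 = 111435 J.
At constant T, ΔS = Q_rev/T = 111435 / 353.2 = 316 J/K.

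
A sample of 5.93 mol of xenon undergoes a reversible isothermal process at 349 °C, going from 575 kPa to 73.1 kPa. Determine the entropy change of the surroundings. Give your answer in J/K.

For an isothermal ideal gas ΔS_gas = nR ln(P₁/P₂) = 5.93 × 8.314 × ln(575/73.1) = 102 J/K.
The process is reversible, so ΔS_surr = −ΔS_gas = -102 J/K and ΔS_universe = 0.

ΔS_surr = -102 J/K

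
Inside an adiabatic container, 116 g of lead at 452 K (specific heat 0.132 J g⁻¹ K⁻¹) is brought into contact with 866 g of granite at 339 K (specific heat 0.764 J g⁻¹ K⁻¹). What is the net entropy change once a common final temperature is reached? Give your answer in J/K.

ΔS_total = 0.68 J/K

Energy balance: T_f = (m₁c₁T₁ + m₂c₂T₂)/(m₁c₁ + m₂c₂) = 341.56 K.
ΔS₁ = m₁c₁ ln(T_f/T₁) = 15.312 × ln(341.56/452) = -4.29 J/K.
ΔS₂ = m₂c₂ ln(T_f/T₂) = 661.624 × ln(341.56/339) = 4.97 J/K.
ΔS_total = -4.29 + 4.97 = 0.68 J/K.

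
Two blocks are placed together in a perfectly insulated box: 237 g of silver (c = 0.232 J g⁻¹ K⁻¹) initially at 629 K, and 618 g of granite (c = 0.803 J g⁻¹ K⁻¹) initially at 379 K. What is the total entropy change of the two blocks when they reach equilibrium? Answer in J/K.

Energy balance: T_f = (m₁c₁T₁ + m₂c₂T₂)/(m₁c₁ + m₂c₂) = 403.94 K.
ΔS₁ = m₁c₁ ln(T_f/T₁) = 54.984 × ln(403.94/629) = -24.35 J/K.
ΔS₂ = m₂c₂ ln(T_f/T₂) = 496.254 × ln(403.94/379) = 31.62 J/K.
ΔS_total = -24.35 + 31.62 = 7.27 J/K.

ΔS_total = 7.27 J/K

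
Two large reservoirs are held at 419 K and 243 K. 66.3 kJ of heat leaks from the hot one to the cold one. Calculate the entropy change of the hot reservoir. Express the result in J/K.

ΔS_hot = -158 J/K

The hot reservoir loses heat Q, so ΔS_hot = −Q/T_H = −66300/419 = -158 J/K.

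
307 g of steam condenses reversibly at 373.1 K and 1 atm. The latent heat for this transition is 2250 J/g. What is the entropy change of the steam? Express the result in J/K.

ΔS = -1850 J/K

Heat released by the substance: Q = −mL = −307 × 2250 = −690750 J.
At constant T, ΔS = Q_rev/T = −690750 / 373.1 = -1850 J/K.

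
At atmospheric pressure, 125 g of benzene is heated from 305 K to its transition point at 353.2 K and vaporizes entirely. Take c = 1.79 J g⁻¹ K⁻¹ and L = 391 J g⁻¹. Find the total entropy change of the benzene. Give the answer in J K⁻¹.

Warming step: ΔS₁ = m c ln(T_tr/T_i) = 125 × 1.79 × ln(353.2/305) = 32.83 J/K.
Phase change: ΔS₂ = +mL/T_tr = 125 × 391 / 353.2 = 138.4 J/K.
ΔS_total = (32.83) + (138.4) = 171 J/K.

ΔS = 171 J/K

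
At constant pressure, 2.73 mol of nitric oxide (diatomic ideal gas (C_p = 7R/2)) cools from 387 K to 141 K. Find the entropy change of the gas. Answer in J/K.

At constant pressure, ΔS = nC_p ln(T₂/T₁) with C_p = 7R/2 = 29.1 J mol⁻¹ K⁻¹.
ΔS = 2.73 × 29.1 × ln(141/387) = -80.2 J/K.

ΔS = -80.2 J/K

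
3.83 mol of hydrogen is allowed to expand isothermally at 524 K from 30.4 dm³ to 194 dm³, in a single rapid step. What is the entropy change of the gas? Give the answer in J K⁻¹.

ΔS_gas = 59 J/K

Entropy is a state function, so ΔS_gas depends only on the end states.
For an isothermal ideal gas ΔS_gas = nR ln(V₂/V₁) = 3.83 × 8.314 × ln(194/30.4) = 59 J/K.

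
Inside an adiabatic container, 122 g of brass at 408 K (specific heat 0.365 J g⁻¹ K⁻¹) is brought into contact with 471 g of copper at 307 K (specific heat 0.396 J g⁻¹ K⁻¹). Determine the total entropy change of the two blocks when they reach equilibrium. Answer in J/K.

Energy balance: T_f = (m₁c₁T₁ + m₂c₂T₂)/(m₁c₁ + m₂c₂) = 326.47 K.
ΔS₁ = m₁c₁ ln(T_f/T₁) = 44.53 × ln(326.47/408) = -9.928 J/K.
ΔS₂ = m₂c₂ ln(T_f/T₂) = 186.516 × ln(326.47/307) = 11.47 J/K.
ΔS_total = -9.928 + 11.47 = 1.54 J/K.

ΔS_total = 1.54 J/K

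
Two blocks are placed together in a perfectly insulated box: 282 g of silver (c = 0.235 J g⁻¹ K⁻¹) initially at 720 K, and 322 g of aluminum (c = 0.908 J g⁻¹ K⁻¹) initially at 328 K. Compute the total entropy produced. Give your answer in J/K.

Energy balance: T_f = (m₁c₁T₁ + m₂c₂T₂)/(m₁c₁ + m₂c₂) = 400.43 K.
ΔS₁ = m₁c₁ ln(T_f/T₁) = 66.27 × ln(400.43/720) = -38.88 J/K.
ΔS₂ = m₂c₂ ln(T_f/T₂) = 292.376 × ln(400.43/328) = 58.34 J/K.
ΔS_total = -38.88 + 58.34 = 19.5 J/K.

ΔS_total = 19.5 J/K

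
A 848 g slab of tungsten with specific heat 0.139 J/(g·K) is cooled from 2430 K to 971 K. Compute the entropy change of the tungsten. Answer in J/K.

ΔS = -108 J/K

ΔS = ∫dQ_rev/T = m c ln(T₂/T₁) = 848 × 0.139 × ln(971/2430) = -108 J/K.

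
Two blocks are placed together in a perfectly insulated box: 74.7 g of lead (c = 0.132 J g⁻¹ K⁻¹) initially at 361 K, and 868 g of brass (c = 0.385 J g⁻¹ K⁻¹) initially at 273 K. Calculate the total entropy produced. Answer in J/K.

Energy balance: T_f = (m₁c₁T₁ + m₂c₂T₂)/(m₁c₁ + m₂c₂) = 275.52 K.
ΔS₁ = m₁c₁ ln(T_f/T₁) = 9.8604 × ln(275.52/361) = -2.664 J/K.
ΔS₂ = m₂c₂ ln(T_f/T₂) = 334.18 × ln(275.52/273) = 3.073 J/K.
ΔS_total = -2.664 + 3.073 = 0.409 J/K.

ΔS_total = 0.409 J/K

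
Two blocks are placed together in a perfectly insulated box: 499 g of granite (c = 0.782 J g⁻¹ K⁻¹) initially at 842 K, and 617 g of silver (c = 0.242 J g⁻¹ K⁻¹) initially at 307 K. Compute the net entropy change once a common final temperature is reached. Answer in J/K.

ΔS_total = 46.3 J/K

Energy balance: T_f = (m₁c₁T₁ + m₂c₂T₂)/(m₁c₁ + m₂c₂) = 693.94 K.
ΔS₁ = m₁c₁ ln(T_f/T₁) = 390.218 × ln(693.94/842) = -75.47 J/K.
ΔS₂ = m₂c₂ ln(T_f/T₂) = 149.314 × ln(693.94/307) = 121.8 J/K.
ΔS_total = -75.47 + 121.8 = 46.3 J/K.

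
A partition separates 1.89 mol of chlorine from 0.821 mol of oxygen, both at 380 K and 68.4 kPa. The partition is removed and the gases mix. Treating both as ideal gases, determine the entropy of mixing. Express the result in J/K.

Mole fractions: x_A = 1.89/2.71 = 0.697, x_B = 0.303.
ΔS_mix = −R(n_A ln x_A + n_B ln x_B) = −8.314 × (1.89 ln 0.697 + 0.821 ln 0.303) = 13.8 J/K.

ΔS_mix = 13.8 J/K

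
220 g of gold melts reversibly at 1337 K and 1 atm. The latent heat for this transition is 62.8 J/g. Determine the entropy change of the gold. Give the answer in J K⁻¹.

ΔS = 10.3 J/K

Heat absorbed by the substance: Q = mL = 220 × 62.8 = 13816 J.
At constant T, ΔS = Q_rev/T = 13816 / 1337 = 10.3 J/K.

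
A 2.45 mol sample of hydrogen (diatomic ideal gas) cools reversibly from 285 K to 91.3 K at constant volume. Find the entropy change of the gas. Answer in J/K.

At constant volume, ΔS = nC_V ln(T₂/T₁) with C_V = 5R/2 = 20.79 J mol⁻¹ K⁻¹.
ΔS = 2.45 × 20.79 × ln(91.3/285) = -58 J/K.

ΔS = -58 J/K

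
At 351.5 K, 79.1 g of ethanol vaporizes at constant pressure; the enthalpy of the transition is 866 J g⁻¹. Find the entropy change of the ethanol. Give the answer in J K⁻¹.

ΔS = 195 J/K

Heat absorbed by the substance: Q = mL = 79.1 × 866 = 68500.6 J.
At constant T, ΔS = Q_rev/T = 68500.6 / 351.5 = 195 J/K.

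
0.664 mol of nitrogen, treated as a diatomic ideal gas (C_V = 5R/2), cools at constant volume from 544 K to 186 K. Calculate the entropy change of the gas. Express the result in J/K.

ΔS = -14.8 J/K

At constant volume, ΔS = nC_V ln(T₂/T₁) with C_V = 5R/2 = 20.79 J mol⁻¹ K⁻¹.
ΔS = 0.664 × 20.79 × ln(186/544) = -14.8 J/K.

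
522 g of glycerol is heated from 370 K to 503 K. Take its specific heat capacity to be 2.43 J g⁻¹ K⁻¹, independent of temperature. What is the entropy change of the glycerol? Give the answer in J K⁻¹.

ΔS = ∫dQ_rev/T = m c ln(T₂/T₁) = 522 × 2.43 × ln(503/370) = 390 J/K.

ΔS = 390 J/K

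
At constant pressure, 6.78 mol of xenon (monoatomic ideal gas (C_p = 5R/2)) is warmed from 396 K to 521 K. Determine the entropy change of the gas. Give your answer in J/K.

ΔS = 38.7 J/K

At constant pressure, ΔS = nC_p ln(T₂/T₁) with C_p = 5R/2 = 20.79 J mol⁻¹ K⁻¹.
ΔS = 6.78 × 20.79 × ln(521/396) = 38.7 J/K.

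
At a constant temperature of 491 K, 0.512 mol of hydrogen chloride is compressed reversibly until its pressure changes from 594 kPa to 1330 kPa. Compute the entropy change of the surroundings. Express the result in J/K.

For an isothermal ideal gas ΔS_gas = nR ln(P₁/P₂) = 0.512 × 8.314 × ln(594/1330) = -3.43 J/K.
The process is reversible, so ΔS_surr = −ΔS_gas = 3.43 J/K and ΔS_universe = 0.

ΔS_surr = 3.43 J/K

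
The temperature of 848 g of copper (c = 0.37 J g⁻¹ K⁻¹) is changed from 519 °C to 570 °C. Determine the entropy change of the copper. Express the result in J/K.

In kelvin: T₁ = 792.15 K, T₂ = 843.15 K. ΔS = ∫dQ_rev/T = m c ln(T₂/T₁) = 848 × 0.37 × ln(843.15/792.15) = 19.6 J/K.

ΔS = 19.6 J/K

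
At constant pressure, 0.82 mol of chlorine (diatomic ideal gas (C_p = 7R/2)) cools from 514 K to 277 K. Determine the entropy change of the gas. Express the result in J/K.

ΔS = -14.8 J/K

At constant pressure, ΔS = nC_p ln(T₂/T₁) with C_p = 7R/2 = 29.1 J mol⁻¹ K⁻¹.
ΔS = 0.82 × 29.1 × ln(277/514) = -14.8 J/K.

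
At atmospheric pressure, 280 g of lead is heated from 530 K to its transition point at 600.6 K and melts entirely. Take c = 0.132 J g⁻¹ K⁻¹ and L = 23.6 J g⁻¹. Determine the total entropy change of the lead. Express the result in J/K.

Warming step: ΔS₁ = m c ln(T_tr/T_i) = 280 × 0.132 × ln(600.6/530) = 4.622 J/K.
Phase change: ΔS₂ = +mL/T_tr = 280 × 23.6 / 600.6 = 11 J/K.
ΔS_total = (4.622) + (11) = 15.6 J/K.

ΔS = 15.6 J/K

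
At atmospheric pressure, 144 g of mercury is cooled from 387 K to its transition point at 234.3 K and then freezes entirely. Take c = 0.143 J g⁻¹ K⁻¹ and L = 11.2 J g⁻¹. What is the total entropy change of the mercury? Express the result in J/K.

ΔS = -17.2 J/K

Cooling step: ΔS₁ = m c ln(T_tr/T_i) = 144 × 0.143 × ln(234.3/387) = -10.33 J/K.
Phase change: ΔS₂ = −mL/T_tr = −144 × 11.2 / 234.3 = -6.883 J/K.
ΔS_total = (-10.33) + (-6.883) = -17.2 J/K.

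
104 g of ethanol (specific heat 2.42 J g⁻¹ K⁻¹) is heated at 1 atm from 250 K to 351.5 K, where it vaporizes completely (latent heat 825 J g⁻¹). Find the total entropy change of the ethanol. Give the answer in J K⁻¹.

Warming step: ΔS₁ = m c ln(T_tr/T_i) = 104 × 2.42 × ln(351.5/250) = 85.76 J/K.
Phase change: ΔS₂ = +mL/T_tr = 104 × 825 / 351.5 = 244.1 J/K.
ΔS_total = (85.76) + (244.1) = 330 J/K.

ΔS = 330 J/K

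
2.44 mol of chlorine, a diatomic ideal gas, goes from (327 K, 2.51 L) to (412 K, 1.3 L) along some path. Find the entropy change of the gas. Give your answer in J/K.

Entropy is a state function: ΔS = nC_V ln(T₂/T₁) + nR ln(V₂/V₁), with C_V = 5R/2 = 20.79 J mol⁻¹ K⁻¹ for a diatomic ideal gas.
ΔS = 2.44 × [20.79 × ln(412/327) + 8.314 × ln(1.3/2.51)] = -1.63 J/K.

ΔS = -1.63 J/K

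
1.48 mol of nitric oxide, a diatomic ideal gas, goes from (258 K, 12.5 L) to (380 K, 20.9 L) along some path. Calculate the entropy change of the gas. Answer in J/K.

Entropy is a state function: ΔS = nC_V ln(T₂/T₁) + nR ln(V₂/V₁), with C_V = 5R/2 = 20.79 J mol⁻¹ K⁻¹ for a diatomic ideal gas.
ΔS = 1.48 × [20.79 × ln(380/258) + 8.314 × ln(20.9/12.5)] = 18.2 J/K.

ΔS = 18.2 J/K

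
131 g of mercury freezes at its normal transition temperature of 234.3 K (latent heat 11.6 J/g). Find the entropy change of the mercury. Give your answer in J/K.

Heat released by the substance: Q = −mL = −131 × 11.6 = −1519.6 J.
At constant T, ΔS = Q_rev/T = −1519.6 / 234.3 = -6.49 J/K.

ΔS = -6.49 J/K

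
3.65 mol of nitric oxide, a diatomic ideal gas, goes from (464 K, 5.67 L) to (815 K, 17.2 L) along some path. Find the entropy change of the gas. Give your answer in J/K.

Entropy is a state function: ΔS = nC_V ln(T₂/T₁) + nR ln(V₂/V₁), with C_V = 5R/2 = 20.79 J mol⁻¹ K⁻¹ for a diatomic ideal gas.
ΔS = 3.65 × [20.79 × ln(815/464) + 8.314 × ln(17.2/5.67)] = 76.4 J/K.

ΔS = 76.4 J/K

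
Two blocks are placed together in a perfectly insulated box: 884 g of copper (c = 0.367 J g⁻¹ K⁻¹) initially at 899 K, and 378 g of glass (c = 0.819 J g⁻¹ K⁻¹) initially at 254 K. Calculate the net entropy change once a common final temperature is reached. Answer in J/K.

Energy balance: T_f = (m₁c₁T₁ + m₂c₂T₂)/(m₁c₁ + m₂c₂) = 584.05 K.
ΔS₁ = m₁c₁ ln(T_f/T₁) = 324.428 × ln(584.05/899) = -139.9 J/K.
ΔS₂ = m₂c₂ ln(T_f/T₂) = 309.582 × ln(584.05/254) = 257.8 J/K.
ΔS_total = -139.9 + 257.8 = 118 J/K.

ΔS_total = 118 J/K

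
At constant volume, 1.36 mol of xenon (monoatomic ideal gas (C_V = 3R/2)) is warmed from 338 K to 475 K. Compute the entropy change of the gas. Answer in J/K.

At constant volume, ΔS = nC_V ln(T₂/T₁) with C_V = 3R/2 = 12.47 J mol⁻¹ K⁻¹.
ΔS = 1.36 × 12.47 × ln(475/338) = 5.77 J/K.

ΔS = 5.77 J/K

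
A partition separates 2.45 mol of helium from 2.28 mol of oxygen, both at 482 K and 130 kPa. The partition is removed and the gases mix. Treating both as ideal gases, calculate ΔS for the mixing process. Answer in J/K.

ΔS_mix = 27.2 J/K

Mole fractions: x_A = 2.45/4.73 = 0.518, x_B = 0.482.
ΔS_mix = −R(n_A ln x_A + n_B ln x_B) = −8.314 × (2.45 ln 0.518 + 2.28 ln 0.482) = 27.2 J/K.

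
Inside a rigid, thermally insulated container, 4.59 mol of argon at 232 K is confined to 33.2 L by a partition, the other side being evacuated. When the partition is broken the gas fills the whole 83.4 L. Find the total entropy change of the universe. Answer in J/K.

ΔS_universe = 35.2 J/K

For an ideal gas in free expansion Q = 0 and W = 0, so T is unchanged.
Entropy is a state function; using a reversible isothermal path, ΔS_gas = nR ln(V₂/V₁) = 4.59 × 8.314 × ln(83.4/33.2) = 35.2 J/K.
The insulated surroundings exchange no heat, so ΔS_surr = 0 and ΔS_universe = ΔS_gas.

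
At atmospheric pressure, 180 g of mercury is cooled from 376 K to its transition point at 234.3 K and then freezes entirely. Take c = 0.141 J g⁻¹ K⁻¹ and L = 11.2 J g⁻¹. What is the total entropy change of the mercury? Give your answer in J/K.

ΔS = -20.6 J/K

Cooling step: ΔS₁ = m c ln(T_tr/T_i) = 180 × 0.141 × ln(234.3/376) = -12 J/K.
Phase change: ΔS₂ = −mL/T_tr = −180 × 11.2 / 234.3 = -8.604 J/K.
ΔS_total = (-12) + (-8.604) = -20.6 J/K.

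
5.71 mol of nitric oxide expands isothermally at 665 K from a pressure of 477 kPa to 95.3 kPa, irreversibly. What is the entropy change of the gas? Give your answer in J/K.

ΔS_gas = 76.5 J/K

Entropy is a state function, so ΔS_gas depends only on the end states.
For an isothermal ideal gas ΔS_gas = nR ln(P₁/P₂) = 5.71 × 8.314 × ln(477/95.3) = 76.5 J/K.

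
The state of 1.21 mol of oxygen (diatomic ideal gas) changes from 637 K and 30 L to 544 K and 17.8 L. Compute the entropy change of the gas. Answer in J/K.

ΔS = -9.22 J/K

Entropy is a state function: ΔS = nC_V ln(T₂/T₁) + nR ln(V₂/V₁), with C_V = 5R/2 = 20.79 J mol⁻¹ K⁻¹ for a diatomic ideal gas.
ΔS = 1.21 × [20.79 × ln(544/637) + 8.314 × ln(17.8/30)] = -9.22 J/K.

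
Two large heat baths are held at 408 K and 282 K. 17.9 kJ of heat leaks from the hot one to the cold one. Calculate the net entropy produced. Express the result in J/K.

ΔS_total = 19.6 J/K

ΔS_hot = −Q/T_H = −17900/408 = -43.87 J/K and ΔS_cold = +Q/T_C = 17900/282 = 63.48 J/K.
ΔS_total = -43.87 + 63.48 = 19.6 J/K, positive as the second law requires.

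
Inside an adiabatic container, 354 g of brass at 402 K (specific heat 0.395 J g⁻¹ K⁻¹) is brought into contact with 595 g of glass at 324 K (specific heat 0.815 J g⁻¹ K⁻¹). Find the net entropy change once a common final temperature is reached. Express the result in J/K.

Energy balance: T_f = (m₁c₁T₁ + m₂c₂T₂)/(m₁c₁ + m₂c₂) = 341.46 K.
ΔS₁ = m₁c₁ ln(T_f/T₁) = 139.83 × ln(341.46/402) = -22.824 J/K.
ΔS₂ = m₂c₂ ln(T_f/T₂) = 484.925 × ln(341.46/324) = 25.449 J/K.
ΔS_total = -22.824 + 25.449 = 2.62 J/K.

ΔS_total = 2.62 J/K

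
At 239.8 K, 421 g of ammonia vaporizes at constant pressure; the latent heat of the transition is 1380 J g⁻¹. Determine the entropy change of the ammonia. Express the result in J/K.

ΔS = 2420 J/K

Heat absorbed by the substance: Q = mL = 421 × 1380 = 580980 J.
At constant T, ΔS = Q_rev/T = 580980 / 239.8 = 2420 J/K.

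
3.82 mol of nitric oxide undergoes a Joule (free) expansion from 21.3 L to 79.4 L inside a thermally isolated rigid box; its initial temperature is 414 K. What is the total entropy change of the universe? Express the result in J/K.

For an ideal gas in free expansion Q = 0 and W = 0, so T is unchanged.
Entropy is a state function; using a reversible isothermal path, ΔS_gas = nR ln(V₂/V₁) = 3.82 × 8.314 × ln(79.4/21.3) = 41.8 J/K.
The insulated surroundings exchange no heat, so ΔS_surr = 0 and ΔS_universe = ΔS_gas.

ΔS_universe = 41.8 J/K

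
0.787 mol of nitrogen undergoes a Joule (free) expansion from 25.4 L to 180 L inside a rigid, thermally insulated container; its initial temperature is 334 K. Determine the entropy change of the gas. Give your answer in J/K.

No heat is exchanged and no work is done, so the ideal-gas temperature stays constant.
Entropy is a state function; using a reversible isothermal path, ΔS_gas = nR ln(V₂/V₁) = 0.787 × 8.314 × ln(180/25.4) = 12.8 J/K.

ΔS_gas = 12.8 J/K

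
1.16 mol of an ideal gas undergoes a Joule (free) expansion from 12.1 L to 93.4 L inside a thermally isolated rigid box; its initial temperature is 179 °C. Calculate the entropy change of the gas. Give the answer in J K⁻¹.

ΔS_gas = 19.7 J/K

No heat is exchanged and no work is done, so the ideal-gas temperature stays constant.
Entropy is a state function; using a reversible isothermal path, ΔS_gas = nR ln(V₂/V₁) = 1.16 × 8.314 × ln(93.4/12.1) = 19.7 J/K.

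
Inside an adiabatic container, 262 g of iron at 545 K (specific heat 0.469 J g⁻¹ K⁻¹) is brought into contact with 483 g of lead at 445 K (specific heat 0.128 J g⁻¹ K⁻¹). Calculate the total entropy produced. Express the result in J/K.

ΔS_total = 0.825 J/K

Energy balance: T_f = (m₁c₁T₁ + m₂c₂T₂)/(m₁c₁ + m₂c₂) = 511.53 K.
ΔS₁ = m₁c₁ ln(T_f/T₁) = 122.878 × ln(511.53/545) = -7.789 J/K.
ΔS₂ = m₂c₂ ln(T_f/T₂) = 61.824 × ln(511.53/445) = 8.614 J/K.
ΔS_total = -7.789 + 8.614 = 0.825 J/K.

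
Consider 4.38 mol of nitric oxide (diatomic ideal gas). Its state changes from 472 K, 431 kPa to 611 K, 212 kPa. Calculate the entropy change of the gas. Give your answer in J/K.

ΔS = 58.7 J/K

ΔS = nC_p ln(T₂/T₁) − nR ln(P₂/P₁), with C_p = 7R/2 = 29.1 J mol⁻¹ K⁻¹ for a diatomic ideal gas.
ΔS = 4.38 × [29.1 × ln(611/472) − 8.314 × ln(212/431)] = 58.7 J/K.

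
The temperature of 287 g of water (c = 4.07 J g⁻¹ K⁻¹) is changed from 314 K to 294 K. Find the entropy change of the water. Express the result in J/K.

ΔS = -76.9 J/K

ΔS = ∫dQ_rev/T = m c ln(T₂/T₁) = 287 × 4.07 × ln(294/314) = -76.9 J/K.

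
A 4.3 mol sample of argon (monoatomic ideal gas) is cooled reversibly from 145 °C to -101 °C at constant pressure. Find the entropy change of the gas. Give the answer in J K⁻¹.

ΔS = -79.3 J/K

In kelvin: T₁ = 418.15 K, T₂ = 172.15 K. At constant pressure, ΔS = nC_p ln(T₂/T₁) with C_p = 5R/2 = 20.79 J mol⁻¹ K⁻¹.
ΔS = 4.3 × 20.79 × ln(172.15/418.15) = -79.3 J/K.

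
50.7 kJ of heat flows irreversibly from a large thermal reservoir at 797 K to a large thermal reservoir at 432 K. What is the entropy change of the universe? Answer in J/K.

ΔS_total = 53.7 J/K

ΔS_hot = −Q/T_H = −50700/797 = -63.614 J/K and ΔS_cold = +Q/T_C = 50700/432 = 117.36 J/K.
ΔS_total = -63.614 + 117.36 = 53.7 J/K, positive as the second law requires.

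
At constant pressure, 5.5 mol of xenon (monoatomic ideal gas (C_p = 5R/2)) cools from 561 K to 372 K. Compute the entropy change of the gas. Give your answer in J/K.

ΔS = -47 J/K

At constant pressure, ΔS = nC_p ln(T₂/T₁) with C_p = 5R/2 = 20.79 J mol⁻¹ K⁻¹.
ΔS = 5.5 × 20.79 × ln(372/561) = -47 J/K.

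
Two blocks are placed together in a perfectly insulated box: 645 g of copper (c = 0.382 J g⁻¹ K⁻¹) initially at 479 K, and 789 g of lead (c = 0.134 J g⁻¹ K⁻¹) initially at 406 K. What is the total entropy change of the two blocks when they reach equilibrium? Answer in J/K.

ΔS_total = 0.988 J/K

Energy balance: T_f = (m₁c₁T₁ + m₂c₂T₂)/(m₁c₁ + m₂c₂) = 457.08 K.
ΔS₁ = m₁c₁ ln(T_f/T₁) = 246.39 × ln(457.08/479) = -11.541 J/K.
ΔS₂ = m₂c₂ ln(T_f/T₂) = 105.726 × ln(457.08/406) = 12.529 J/K.
ΔS_total = -11.541 + 12.529 = 0.988 J/K.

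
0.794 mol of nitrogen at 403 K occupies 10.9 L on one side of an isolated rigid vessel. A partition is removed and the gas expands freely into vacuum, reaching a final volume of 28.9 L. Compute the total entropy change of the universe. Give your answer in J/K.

For an ideal gas in free expansion Q = 0 and W = 0, so T is unchanged.
Entropy is a state function; using a reversible isothermal path, ΔS_gas = nR ln(V₂/V₁) = 0.794 × 8.314 × ln(28.9/10.9) = 6.44 J/K.
The insulated surroundings exchange no heat, so ΔS_surr = 0 and ΔS_universe = ΔS_gas.

ΔS_universe = 6.44 J/K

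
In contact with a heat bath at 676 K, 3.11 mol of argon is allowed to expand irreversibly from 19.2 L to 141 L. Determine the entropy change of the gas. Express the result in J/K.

ΔS_gas = 51.6 J/K

Entropy is a state function, so ΔS_gas depends only on the end states.
For an isothermal ideal gas ΔS_gas = nR ln(V₂/V₁) = 3.11 × 8.314 × ln(141/19.2) = 51.6 J/K.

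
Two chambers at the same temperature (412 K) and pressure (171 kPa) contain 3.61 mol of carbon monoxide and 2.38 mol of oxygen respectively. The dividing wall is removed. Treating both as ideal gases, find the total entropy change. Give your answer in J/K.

Mole fractions: x_A = 3.61/5.99 = 0.603, x_B = 0.397.
ΔS_mix = −R(n_A ln x_A + n_B ln x_B) = −8.314 × (3.61 ln 0.603 + 2.38 ln 0.397) = 33.5 J/K.

ΔS_mix = 33.5 J/K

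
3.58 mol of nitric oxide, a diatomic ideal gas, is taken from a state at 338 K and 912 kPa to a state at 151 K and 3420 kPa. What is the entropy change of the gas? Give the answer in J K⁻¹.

ΔS = -123 J/K

ΔS = nC_p ln(T₂/T₁) − nR ln(P₂/P₁), with C_p = 7R/2 = 29.1 J mol⁻¹ K⁻¹ for a diatomic ideal gas.
ΔS = 3.58 × [29.1 × ln(151/338) − 8.314 × ln(3420/912)] = -123 J/K.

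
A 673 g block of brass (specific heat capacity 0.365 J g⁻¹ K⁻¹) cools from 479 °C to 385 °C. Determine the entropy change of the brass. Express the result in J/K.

ΔS = -32.8 J/K

In kelvin: T₁ = 752.15 K, T₂ = 658.15 K. ΔS = ∫dQ_rev/T = m c ln(T₂/T₁) = 673 × 0.365 × ln(658.15/752.15) = -32.8 J/K.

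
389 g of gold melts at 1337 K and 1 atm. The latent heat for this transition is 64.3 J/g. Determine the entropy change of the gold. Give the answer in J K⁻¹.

Heat absorbed by the substance: Q = mL = 389 × 64.3 = 25012.7 J.
At constant T, ΔS = Q_rev/T = 25012.7 / 1337 = 18.7 J/K.

ΔS = 18.7 J/K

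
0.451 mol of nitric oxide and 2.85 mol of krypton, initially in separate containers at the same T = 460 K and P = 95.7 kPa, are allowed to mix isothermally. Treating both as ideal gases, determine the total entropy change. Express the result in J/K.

Mole fractions: x_A = 0.451/3.3 = 0.137, x_B = 0.863.
ΔS_mix = −R(n_A ln x_A + n_B ln x_B) = −8.314 × (0.451 ln 0.137 + 2.85 ln 0.863) = 10.9 J/K.

ΔS_mix = 10.9 J/K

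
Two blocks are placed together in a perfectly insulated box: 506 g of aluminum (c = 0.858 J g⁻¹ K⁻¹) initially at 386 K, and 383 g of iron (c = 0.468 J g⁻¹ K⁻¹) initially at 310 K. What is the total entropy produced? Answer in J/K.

ΔS_total = 2.95 J/K

Energy balance: T_f = (m₁c₁T₁ + m₂c₂T₂)/(m₁c₁ + m₂c₂) = 363.79 K.
ΔS₁ = m₁c₁ ln(T_f/T₁) = 434.148 × ln(363.79/386) = -25.73 J/K.
ΔS₂ = m₂c₂ ln(T_f/T₂) = 179.244 × ln(363.79/310) = 28.68 J/K.
ΔS_total = -25.73 + 28.68 = 2.95 J/K.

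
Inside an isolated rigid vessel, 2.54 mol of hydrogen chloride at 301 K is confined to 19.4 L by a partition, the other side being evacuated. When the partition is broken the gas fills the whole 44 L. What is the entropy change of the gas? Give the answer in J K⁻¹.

ΔS_gas = 17.3 J/K

For an ideal gas in free expansion Q = 0 and W = 0, so T is unchanged.
Entropy is a state function; using a reversible isothermal path, ΔS_gas = nR ln(V₂/V₁) = 2.54 × 8.314 × ln(44/19.4) = 17.3 J/K.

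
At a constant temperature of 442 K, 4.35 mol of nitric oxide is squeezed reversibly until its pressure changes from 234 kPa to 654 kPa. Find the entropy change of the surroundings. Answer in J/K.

For an isothermal ideal gas ΔS_gas = nR ln(P₁/P₂) = 4.35 × 8.314 × ln(234/654) = -37.2 J/K.
The process is reversible, so ΔS_surr = −ΔS_gas = 37.2 J/K and ΔS_universe = 0.

ΔS_surr = 37.2 J/K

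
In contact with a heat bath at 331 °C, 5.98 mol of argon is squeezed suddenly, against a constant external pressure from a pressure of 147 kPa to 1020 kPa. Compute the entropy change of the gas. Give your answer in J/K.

ΔS_gas = -96.3 J/K

Entropy is a state function, so ΔS_gas depends only on the end states.
For an isothermal ideal gas ΔS_gas = nR ln(P₁/P₂) = 5.98 × 8.314 × ln(147/1020) = -96.3 J/K.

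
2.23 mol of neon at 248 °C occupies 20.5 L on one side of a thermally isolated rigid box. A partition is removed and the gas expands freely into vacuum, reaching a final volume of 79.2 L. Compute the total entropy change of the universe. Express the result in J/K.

No heat is exchanged and no work is done, so the ideal-gas temperature stays constant.
Entropy is a state function; using a reversible isothermal path, ΔS_gas = nR ln(V₂/V₁) = 2.23 × 8.314 × ln(79.2/20.5) = 25.1 J/K.
The insulated surroundings exchange no heat, so ΔS_surr = 0 and ΔS_universe = ΔS_gas.

ΔS_universe = 25.1 J/K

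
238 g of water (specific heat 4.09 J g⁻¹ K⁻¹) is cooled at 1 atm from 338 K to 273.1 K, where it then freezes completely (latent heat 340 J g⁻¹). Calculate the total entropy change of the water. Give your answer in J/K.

ΔS = -504 J/K

Cooling step: ΔS₁ = m c ln(T_tr/T_i) = 238 × 4.09 × ln(273.1/338) = -207.5 J/K.
Phase change: ΔS₂ = −mL/T_tr = −238 × 340 / 273.1 = -296.3 J/K.
ΔS_total = (-207.5) + (-296.3) = -504 J/K.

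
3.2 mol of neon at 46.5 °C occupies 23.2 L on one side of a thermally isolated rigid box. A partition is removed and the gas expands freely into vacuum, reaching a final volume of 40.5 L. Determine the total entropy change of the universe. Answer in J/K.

For an ideal gas in free expansion Q = 0 and W = 0, so T is unchanged.
Entropy is a state function; using a reversible isothermal path, ΔS_gas = nR ln(V₂/V₁) = 3.2 × 8.314 × ln(40.5/23.2) = 14.8 J/K.
The insulated surroundings exchange no heat, so ΔS_surr = 0 and ΔS_universe = ΔS_gas.

ΔS_universe = 14.8 J/K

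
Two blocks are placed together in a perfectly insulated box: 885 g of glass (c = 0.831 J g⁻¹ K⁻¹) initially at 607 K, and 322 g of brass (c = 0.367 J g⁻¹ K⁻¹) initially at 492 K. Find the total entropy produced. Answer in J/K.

Energy balance: T_f = (m₁c₁T₁ + m₂c₂T₂)/(m₁c₁ + m₂c₂) = 591.08 K.
ΔS₁ = m₁c₁ ln(T_f/T₁) = 735.435 × ln(591.08/607) = -19.55 J/K.
ΔS₂ = m₂c₂ ln(T_f/T₂) = 118.174 × ln(591.08/492) = 21.68 J/K.
ΔS_total = -19.55 + 21.68 = 2.13 J/K.

ΔS_total = 2.13 J/K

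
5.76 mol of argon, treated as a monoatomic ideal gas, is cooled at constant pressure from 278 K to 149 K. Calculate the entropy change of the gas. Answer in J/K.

At constant pressure, ΔS = nC_p ln(T₂/T₁) with C_p = 5R/2 = 20.79 J mol⁻¹ K⁻¹.
ΔS = 5.76 × 20.79 × ln(149/278) = -74.7 J/K.

ΔS = -74.7 J/K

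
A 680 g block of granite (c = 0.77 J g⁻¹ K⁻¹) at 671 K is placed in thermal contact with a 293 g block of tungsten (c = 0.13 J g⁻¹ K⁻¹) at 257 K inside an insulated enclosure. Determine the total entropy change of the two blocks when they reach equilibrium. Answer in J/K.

ΔS_total = 12.5 J/K

Energy balance: T_f = (m₁c₁T₁ + m₂c₂T₂)/(m₁c₁ + m₂c₂) = 642.93 K.
ΔS₁ = m₁c₁ ln(T_f/T₁) = 523.6 × ln(642.93/671) = -22.379 J/K.
ΔS₂ = m₂c₂ ln(T_f/T₂) = 38.09 × ln(642.93/257) = 34.927 J/K.
ΔS_total = -22.379 + 34.927 = 12.5 J/K.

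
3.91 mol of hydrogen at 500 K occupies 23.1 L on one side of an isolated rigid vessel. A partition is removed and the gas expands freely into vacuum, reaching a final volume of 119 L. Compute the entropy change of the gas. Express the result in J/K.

ΔS_gas = 53.3 J/K

For an ideal gas in free expansion Q = 0 and W = 0, so T is unchanged.
Entropy is a state function; using a reversible isothermal path, ΔS_gas = nR ln(V₂/V₁) = 3.91 × 8.314 × ln(119/23.1) = 53.3 J/K.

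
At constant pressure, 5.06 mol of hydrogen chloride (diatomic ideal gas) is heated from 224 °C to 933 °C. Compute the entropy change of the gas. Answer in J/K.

ΔS = 130 J/K

In kelvin: T₁ = 497.15 K, T₂ = 1206.15 K. At constant pressure, ΔS = nC_p ln(T₂/T₁) with C_p = 7R/2 = 29.1 J mol⁻¹ K⁻¹.
ΔS = 5.06 × 29.1 × ln(1206.15/497.15) = 130 J/K.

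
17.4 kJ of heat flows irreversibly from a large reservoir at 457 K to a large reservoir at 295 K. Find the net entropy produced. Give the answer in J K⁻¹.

ΔS_total = 20.9 J/K

ΔS_hot = −Q/T_H = −17400/457 = -38.07 J/K and ΔS_cold = +Q/T_C = 17400/295 = 58.98 J/K.
ΔS_total = -38.07 + 58.98 = 20.9 J/K, positive as the second law requires.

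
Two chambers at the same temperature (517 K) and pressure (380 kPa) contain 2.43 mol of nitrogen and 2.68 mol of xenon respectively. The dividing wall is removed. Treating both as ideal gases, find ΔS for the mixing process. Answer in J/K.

Mole fractions: x_A = 2.43/5.11 = 0.476, x_B = 0.524.
ΔS_mix = −R(n_A ln x_A + n_B ln x_B) = −8.314 × (2.43 ln 0.476 + 2.68 ln 0.524) = 29.4 J/K.

ΔS_mix = 29.4 J/K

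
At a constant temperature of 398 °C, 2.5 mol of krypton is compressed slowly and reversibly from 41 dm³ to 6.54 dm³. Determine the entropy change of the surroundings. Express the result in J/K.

For an isothermal ideal gas ΔS_gas = nR ln(V₂/V₁) = 2.5 × 8.314 × ln(6.54/41) = -38.2 J/K.
The process is reversible, so ΔS_surr = −ΔS_gas = 38.2 J/K and ΔS_universe = 0.

ΔS_surr = 38.2 J/K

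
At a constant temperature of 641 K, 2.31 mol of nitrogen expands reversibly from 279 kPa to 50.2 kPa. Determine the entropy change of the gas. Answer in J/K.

For an isothermal ideal gas ΔS_gas = nR ln(P₁/P₂) = 2.31 × 8.314 × ln(279/50.2) = 32.9 J/K.

ΔS_gas = 32.9 J/K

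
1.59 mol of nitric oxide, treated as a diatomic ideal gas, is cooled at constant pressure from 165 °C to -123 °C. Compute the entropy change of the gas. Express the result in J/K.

In kelvin: T₁ = 438.15 K, T₂ = 150.15 K. At constant pressure, ΔS = nC_p ln(T₂/T₁) with C_p = 7R/2 = 29.1 J mol⁻¹ K⁻¹.
ΔS = 1.59 × 29.1 × ln(150.15/438.15) = -49.5 J/K.

ΔS = -49.5 J/K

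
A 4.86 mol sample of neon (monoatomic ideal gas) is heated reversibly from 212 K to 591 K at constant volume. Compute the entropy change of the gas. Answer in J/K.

At constant volume, ΔS = nC_V ln(T₂/T₁) with C_V = 3R/2 = 12.47 J mol⁻¹ K⁻¹.
ΔS = 4.86 × 12.47 × ln(591/212) = 62.1 J/K.

ΔS = 62.1 J/K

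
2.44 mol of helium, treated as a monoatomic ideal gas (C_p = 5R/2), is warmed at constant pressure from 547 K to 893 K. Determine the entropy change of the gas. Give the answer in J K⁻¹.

At constant pressure, ΔS = nC_p ln(T₂/T₁) with C_p = 5R/2 = 20.79 J mol⁻¹ K⁻¹.
ΔS = 2.44 × 20.79 × ln(893/547) = 24.9 J/K.

ΔS = 24.9 J/K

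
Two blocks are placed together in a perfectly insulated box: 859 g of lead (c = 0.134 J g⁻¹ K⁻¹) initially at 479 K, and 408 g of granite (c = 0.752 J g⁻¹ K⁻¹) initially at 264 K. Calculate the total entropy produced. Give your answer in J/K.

Energy balance: T_f = (m₁c₁T₁ + m₂c₂T₂)/(m₁c₁ + m₂c₂) = 322.65 K.
ΔS₁ = m₁c₁ ln(T_f/T₁) = 115.106 × ln(322.65/479) = -45.48 J/K.
ΔS₂ = m₂c₂ ln(T_f/T₂) = 306.816 × ln(322.65/264) = 61.56 J/K.
ΔS_total = -45.48 + 61.56 = 16.1 J/K.

ΔS_total = 16.1 J/K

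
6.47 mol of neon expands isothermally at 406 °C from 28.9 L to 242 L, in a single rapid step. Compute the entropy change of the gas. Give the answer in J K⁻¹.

ΔS_gas = 114 J/K

Entropy is a state function, so ΔS_gas depends only on the end states.
For an isothermal ideal gas ΔS_gas = nR ln(V₂/V₁) = 6.47 × 8.314 × ln(242/28.9) = 114 J/K.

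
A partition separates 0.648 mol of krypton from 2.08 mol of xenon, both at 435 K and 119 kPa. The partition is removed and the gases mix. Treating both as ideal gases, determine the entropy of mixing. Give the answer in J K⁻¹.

ΔS_mix = 12.4 J/K

Mole fractions: x_A = 0.648/2.73 = 0.238, x_B = 0.762.
ΔS_mix = −R(n_A ln x_A + n_B ln x_B) = −8.314 × (0.648 ln 0.238 + 2.08 ln 0.762) = 12.4 J/K.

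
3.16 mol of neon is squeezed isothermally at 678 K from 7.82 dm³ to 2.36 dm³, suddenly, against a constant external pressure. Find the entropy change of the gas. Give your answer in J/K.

ΔS_gas = -31.5 J/K

Entropy is a state function, so ΔS_gas depends only on the end states.
For an isothermal ideal gas ΔS_gas = nR ln(V₂/V₁) = 3.16 × 8.314 × ln(2.36/7.82) = -31.5 J/K.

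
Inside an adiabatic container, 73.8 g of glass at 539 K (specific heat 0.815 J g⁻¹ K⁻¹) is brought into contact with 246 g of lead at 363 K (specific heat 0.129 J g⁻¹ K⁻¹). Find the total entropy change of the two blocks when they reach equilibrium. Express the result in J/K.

Energy balance: T_f = (m₁c₁T₁ + m₂c₂T₂)/(m₁c₁ + m₂c₂) = 478.21 K.
ΔS₁ = m₁c₁ ln(T_f/T₁) = 60.147 × ln(478.21/539) = -7.197 J/K.
ΔS₂ = m₂c₂ ln(T_f/T₂) = 31.734 × ln(478.21/363) = 8.748 J/K.
ΔS_total = -7.197 + 8.748 = 1.55 J/K.

ΔS_total = 1.55 J/K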